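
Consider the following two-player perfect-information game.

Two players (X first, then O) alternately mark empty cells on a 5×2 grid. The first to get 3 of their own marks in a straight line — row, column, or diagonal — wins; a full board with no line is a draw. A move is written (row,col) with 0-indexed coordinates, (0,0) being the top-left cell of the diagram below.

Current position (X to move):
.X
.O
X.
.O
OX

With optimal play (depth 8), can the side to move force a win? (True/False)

ply 1, X at .X/.O/X./.O/OX | (0,0)=-1→XX/.O/X./.O/OX; (1,0)=-1→.X/XO/X./.O/OX; (2,1)=+0→.X/.O/XX/.O/OX*; (3,0)=-1→.X/.O/X./XO/OX
ply 2, O at .X/.O/XX/.O/OX | (0,0)=+0→OX/.O/XX/.O/OX*; (1,0)=+0→.X/OO/XX/.O/OX; (3,0)=+0→.X/.O/XX/OO/OX
ply 3, X at OX/.O/XX/.O/OX | (1,0)=+0→OX/XO/XX/.O/OX*; (3,0)=+0→OX/.O/XX/XO/OX
ply 4, O at OX/XO/XX/.O/OX | (3,0)=+0→OX/XO/XX/OO/OX*
ply 5: OX/XO/XX/OO/OX is terminal +0 (X); from .X/.O/X./.O/OX depth 8

X winning at [.X/.O/X./.O/OX]: False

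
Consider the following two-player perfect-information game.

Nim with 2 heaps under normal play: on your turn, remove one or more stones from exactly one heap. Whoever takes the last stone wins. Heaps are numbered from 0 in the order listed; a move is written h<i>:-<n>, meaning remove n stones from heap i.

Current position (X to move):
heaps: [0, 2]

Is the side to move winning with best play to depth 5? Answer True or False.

ply 1, X at (0,2) | h1:-1=-1→(0,1); h1:-2=+1→(0,0)*
ply 2: (0,0) is terminal -1 (O); from (0,2) depth 5

X winning at [(0,2)]: True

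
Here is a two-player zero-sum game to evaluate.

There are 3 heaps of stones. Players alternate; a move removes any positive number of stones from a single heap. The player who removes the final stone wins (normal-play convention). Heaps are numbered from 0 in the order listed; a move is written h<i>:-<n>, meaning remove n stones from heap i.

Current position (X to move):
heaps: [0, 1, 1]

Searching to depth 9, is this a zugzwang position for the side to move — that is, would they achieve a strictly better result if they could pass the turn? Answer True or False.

zugzwang((0,1,1), X) = True

[(0,1,1)] X move#1: h1:-1:-1/(0,0,1)*, h2:-1:-1/(0,1,0)
[(0,0,1)] O move#2: h2:-1:+1/(0,0,0)*
[(0,0,0)] end (terminal -1, X#3); searched (0,1,1) to 9
if X skipped the turn, O would face:
~ [(0,1,1)] O move#1: h1:-1:-1/(0,0,1)*, h2:-1:-1/(0,1,0)
~ [(0,0,1)] X move#2: h2:-1:+1/(0,0,0)*
~ [(0,0,0)] end (terminal -1, O#3); searched (0,1,1) to 9
compare (X): move=-1 vs pass=+1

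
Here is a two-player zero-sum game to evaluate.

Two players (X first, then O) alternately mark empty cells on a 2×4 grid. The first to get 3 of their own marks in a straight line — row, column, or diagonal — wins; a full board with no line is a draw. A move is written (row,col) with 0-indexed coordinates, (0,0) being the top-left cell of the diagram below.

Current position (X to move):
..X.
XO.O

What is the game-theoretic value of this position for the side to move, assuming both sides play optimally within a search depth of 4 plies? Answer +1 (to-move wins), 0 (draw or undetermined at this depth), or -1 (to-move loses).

p1 X@[..X./XO.O]: (0,0)[X.X./XO.O]-1 (0,1)[.XX./XO.O]-1 (0,3)[..XX/XO.O]-1 (1,2)[..X./XOXO]+0*
p2 O@[..X./XOXO]: (0,0)[O.X./XOXO]+0* (0,1)[.OX./XOXO]+0 (0,3)[..XO/XOXO]+0
p3 X@[O.X./XOXO]: (0,1)[OXX./XOXO]+0* (0,3)[O.XX/XOXO]+0
p4 O@[OXX./XOXO]: (0,3)[OXXO/XOXO]+0*
p5 X@[OXXO/XOXO] terminal +0; root [..X./XO.O] d4

value(..X./XO.O, X) = 0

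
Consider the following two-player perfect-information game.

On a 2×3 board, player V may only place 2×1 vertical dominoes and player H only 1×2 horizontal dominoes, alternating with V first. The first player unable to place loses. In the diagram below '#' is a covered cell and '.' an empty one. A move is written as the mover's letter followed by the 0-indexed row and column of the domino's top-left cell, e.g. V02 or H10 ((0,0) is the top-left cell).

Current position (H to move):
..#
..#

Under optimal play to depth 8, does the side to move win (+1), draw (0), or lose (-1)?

[..#/..#] H move#1: H00:+1/###/..#*, H10:+1/..#/###
[###/..#] end (terminal -1, V#2); searched ..#/..# to 8

value(..#/..#, H) = +1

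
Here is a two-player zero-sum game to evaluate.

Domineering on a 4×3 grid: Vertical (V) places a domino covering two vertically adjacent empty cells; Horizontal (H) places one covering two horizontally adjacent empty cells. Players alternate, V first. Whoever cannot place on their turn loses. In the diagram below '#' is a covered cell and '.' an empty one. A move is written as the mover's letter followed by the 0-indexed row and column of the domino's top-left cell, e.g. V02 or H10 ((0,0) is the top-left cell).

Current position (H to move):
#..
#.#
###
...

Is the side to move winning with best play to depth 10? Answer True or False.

[#../#.#/###/...] H move#1: H01:+1/###/#.#/###/...*, H30:-1/#../#.#/###/##., H31:-1/#../#.#/###/.##
[###/#.#/###/...] end (terminal -1, V#2); searched #../#.#/###/... to 10

H winning at [#../#.#/###/...]: True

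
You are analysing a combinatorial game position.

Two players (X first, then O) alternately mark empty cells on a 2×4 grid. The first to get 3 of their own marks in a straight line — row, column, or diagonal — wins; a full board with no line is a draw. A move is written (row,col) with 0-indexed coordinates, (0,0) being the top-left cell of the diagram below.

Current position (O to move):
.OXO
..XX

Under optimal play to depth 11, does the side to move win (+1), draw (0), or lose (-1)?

value(.OXO/..XX, O) = 0

[.OXO/..XX] O move#1: (0,0):-1/OOXO/..XX, (1,0):-1/.OXO/O.XX, (1,1):+0/.OXO/.OXX*
[.OXO/.OXX] X move#2: (0,0):+0/XOXO/.OXX*, (1,0):+0/.OXO/XOXX
[XOXO/.OXX] O move#3: (1,0):+0/XOXO/OOXX*
[XOXO/OOXX] end (terminal +0, X#4); searched .OXO/..XX to 11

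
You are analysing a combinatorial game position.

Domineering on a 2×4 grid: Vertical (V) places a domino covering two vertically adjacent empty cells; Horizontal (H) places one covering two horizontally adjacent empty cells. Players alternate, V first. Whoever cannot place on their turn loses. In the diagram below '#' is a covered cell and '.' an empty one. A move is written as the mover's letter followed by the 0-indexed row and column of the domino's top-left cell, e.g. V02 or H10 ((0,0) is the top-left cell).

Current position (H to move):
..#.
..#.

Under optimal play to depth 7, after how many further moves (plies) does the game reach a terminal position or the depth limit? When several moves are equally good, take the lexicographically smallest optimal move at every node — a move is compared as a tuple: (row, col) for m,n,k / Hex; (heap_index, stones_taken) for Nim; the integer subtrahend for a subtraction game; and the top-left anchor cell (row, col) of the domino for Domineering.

p1 H@[..#./..#.]: H00[###./..#.]+1* H10[..#./###.]+1
p2 V@[###./..#.]: V03[####/..##]-1*
p3 H@[####/..##]: H10[####/####]+1*
p4 V@[####/####] terminal -1; root [..#./..#.] d7

PV length from [..#./..#.]: 3 plies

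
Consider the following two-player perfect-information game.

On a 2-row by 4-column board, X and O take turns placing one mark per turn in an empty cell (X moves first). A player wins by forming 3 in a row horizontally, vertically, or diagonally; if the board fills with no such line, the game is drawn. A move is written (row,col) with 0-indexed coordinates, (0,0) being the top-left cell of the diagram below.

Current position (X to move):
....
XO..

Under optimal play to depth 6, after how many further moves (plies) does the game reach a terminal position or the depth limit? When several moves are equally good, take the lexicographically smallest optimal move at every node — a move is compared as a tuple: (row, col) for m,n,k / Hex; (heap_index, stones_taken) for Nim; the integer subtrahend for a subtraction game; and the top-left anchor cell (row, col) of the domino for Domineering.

PV length from [..../XO..]: 6 plies

p1 X@[..../XO..]: (0,0)[X.../XO..]+0* (0,1)[.X../XO..]+0 (0,2)[..X./XO..]+0 (0,3)[...X/XO..]+0 (1,2)[..../XOX.]+0 (1,3)[..../XO.X]+0
p2 O@[X.../XO..]: (0,1)[XO../XO..]+0* (0,2)[X.O./XO..]+0 (0,3)[X..O/XO..]+0 (1,2)[X.../XOO.]+0 (1,3)[X.../XO.O]+0
p3 X@[XO../XO..]: (0,2)[XOX./XO..]+0* (0,3)[XO.X/XO..]+0 (1,2)[XO../XOX.]+0 (1,3)[XO../XO.X]+0
p4 O@[XOX./XO..]: (0,3)[XOXO/XO..]+0* (1,2)[XOX./XOO.]+0 (1,3)[XOX./XO.O]+0
p5 X@[XOXO/XO..]: (1,2)[XOXO/XOX.]+0* (1,3)[XOXO/XO.X]+0
p6 O@[XOXO/XOX.]: (1,3)[XOXO/XOXO]+0*
p7 X@[XOXO/XOXO] terminal +0; root [..../XO..] d6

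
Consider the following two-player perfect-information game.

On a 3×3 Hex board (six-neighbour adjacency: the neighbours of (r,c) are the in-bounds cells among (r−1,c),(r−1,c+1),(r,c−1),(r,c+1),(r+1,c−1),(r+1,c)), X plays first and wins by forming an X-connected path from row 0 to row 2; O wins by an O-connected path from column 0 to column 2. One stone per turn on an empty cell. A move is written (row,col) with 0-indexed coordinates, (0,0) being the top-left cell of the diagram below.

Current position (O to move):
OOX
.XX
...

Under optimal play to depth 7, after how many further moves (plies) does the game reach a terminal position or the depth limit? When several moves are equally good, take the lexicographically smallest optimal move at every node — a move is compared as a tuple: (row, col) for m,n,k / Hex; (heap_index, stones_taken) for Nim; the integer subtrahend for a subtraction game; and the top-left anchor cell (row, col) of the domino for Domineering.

PV length from [OOX/.XX/...]: 2 plies

[OOX/.XX/...] O move#1: (1,0):-1/OOX/OXX/...*, (2,0):-1/OOX/.XX/O.., (2,1):-1/OOX/.XX/.O., (2,2):-1/OOX/.XX/..O
[OOX/OXX/...] X move#2: (2,0):+1/OOX/OXX/X..*, (2,1):+1/OOX/OXX/.X., (2,2):+1/OOX/OXX/..X
[OOX/OXX/X..] end (terminal -1, O#3); searched OOX/.XX/... to 7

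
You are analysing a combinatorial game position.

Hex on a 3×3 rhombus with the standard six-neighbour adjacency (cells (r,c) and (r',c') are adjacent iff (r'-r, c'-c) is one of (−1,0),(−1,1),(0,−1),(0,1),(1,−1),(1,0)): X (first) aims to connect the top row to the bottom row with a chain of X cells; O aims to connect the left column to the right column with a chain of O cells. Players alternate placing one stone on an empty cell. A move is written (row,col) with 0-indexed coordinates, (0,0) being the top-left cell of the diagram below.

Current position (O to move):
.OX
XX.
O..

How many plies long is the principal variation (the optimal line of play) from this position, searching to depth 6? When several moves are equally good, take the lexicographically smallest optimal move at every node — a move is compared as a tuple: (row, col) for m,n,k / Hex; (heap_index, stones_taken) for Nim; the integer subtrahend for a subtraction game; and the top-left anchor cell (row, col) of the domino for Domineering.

[.OX/XX./O..] O move#1: (0,0):-1/OOX/XX./O.., (1,2):-1/.OX/XXO/O.., (2,1):+1/.OX/XX./OO.*, (2,2):-1/.OX/XX./O.O
[.OX/XX./OO.] X move#2: (0,0):-1/XOX/XX./OO.*, (1,2):-1/.OX/XXX/OO., (2,2):-1/.OX/XX./OOX
[XOX/XX./OO.] O move#3: (1,2):+1/XOX/XXO/OO.*, (2,2):+1/XOX/XX./OOO
[XOX/XXO/OO.] end (terminal -1, X#4); searched .OX/XX./O.. to 6

PV length from [.OX/XX./O..]: 3 plies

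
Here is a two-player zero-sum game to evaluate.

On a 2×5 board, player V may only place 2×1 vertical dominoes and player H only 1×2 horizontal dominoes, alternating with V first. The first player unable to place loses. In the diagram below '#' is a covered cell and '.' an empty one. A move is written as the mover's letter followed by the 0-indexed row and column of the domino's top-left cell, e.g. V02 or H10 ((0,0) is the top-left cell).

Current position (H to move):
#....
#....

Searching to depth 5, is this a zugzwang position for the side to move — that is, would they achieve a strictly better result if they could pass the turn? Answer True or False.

[#..../#....] H move#1: H01:-1/###../#...., H02:+1/#.##./#....*, H03:-1/#..##/#...., H11:-1/#..../###.., H12:+1/#..../#.##., H13:-1/#..../#..##
[#.##./#....] V move#2: V01:-1/####./##...*, V04:-1/#.###/#...#
[####./##...] H move#3: H12:-1/####./####., H13:+1/####./##.##*
[####./##.##] end (terminal -1, V#4); searched #..../#.... to 5
suppose H passes — search the same position with V to move:
pass> [#..../#....] V move#1: V01:-1/##.../##...*, V02:-1/#.#../#.#.., V03:-1/#..#./#..#., V04:-1/#...#/#...#
pass> [##.../##...] H move#2: H02:+1/####./##...*, H03:+1/##.##/##..., H12:+1/##.../####., H13:+1/##.../##.##
pass> [####./##...] V move#3: V04:-1/#####/##..#*
pass> [#####/##..#] H move#4: H12:+1/#####/#####*
pass> [#####/#####] end (terminal -1, V#5); searched #..../#.... to 5
for H: play +1, pass +1

zugzwang(#..../#...., H) = False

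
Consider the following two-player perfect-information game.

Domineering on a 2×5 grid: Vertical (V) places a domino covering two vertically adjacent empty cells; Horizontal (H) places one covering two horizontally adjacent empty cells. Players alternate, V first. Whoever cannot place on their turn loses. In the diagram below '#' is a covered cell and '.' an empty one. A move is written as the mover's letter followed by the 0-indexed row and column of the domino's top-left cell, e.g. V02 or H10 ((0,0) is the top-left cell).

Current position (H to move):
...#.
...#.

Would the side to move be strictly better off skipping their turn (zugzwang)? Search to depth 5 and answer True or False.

zugzwang(...#./...#., H) = False

p1 H@[...#./...#.]: H00[##.#./...#.]-1* H01[.###./...#.]-1 H10[...#./##.#.]-1 H11[...#./.###.]-1
p2 V@[##.#./...#.]: V02[####./..##.]+1* V04[##.##/...##]-1
p3 H@[####./..##.]: H10[####./####.]-1*
p4 V@[####./####.]: V04[#####/#####]+1*
p5 H@[#####/#####] terminal -1; root [...#./...#.] d5
suppose H passes — search the same position with V to move:
pass> p1 V@[...#./...#.]: V00[#..#./#..#.]-1 V01[.#.#./.#.#.]+1* V02[..##./..##.]-1 V04[...##/...##]-1
pass> p2 H@[.#.#./.#.#.] terminal -1; root [...#./...#.] d5
for H: play -1, pass -1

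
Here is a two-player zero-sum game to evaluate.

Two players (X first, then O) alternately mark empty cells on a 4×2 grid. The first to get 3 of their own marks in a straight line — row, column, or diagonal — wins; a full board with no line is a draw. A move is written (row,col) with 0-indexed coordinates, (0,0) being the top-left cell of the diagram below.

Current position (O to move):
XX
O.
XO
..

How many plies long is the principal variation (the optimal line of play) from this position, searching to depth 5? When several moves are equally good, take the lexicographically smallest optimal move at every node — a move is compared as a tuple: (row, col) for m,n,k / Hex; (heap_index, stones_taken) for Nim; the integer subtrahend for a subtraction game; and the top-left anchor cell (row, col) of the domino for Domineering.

PV length from [XX/O./XO/..]: 3 plies

p1 O@[XX/O./XO/..]: (1,1)[XX/OO/XO/..]+0* (3,0)[XX/O./XO/O.]+0 (3,1)[XX/O./XO/.O]+0
p2 X@[XX/OO/XO/..]: (3,0)[XX/OO/XO/X.]-1 (3,1)[XX/OO/XO/.X]+0*
p3 O@[XX/OO/XO/.X]: (3,0)[XX/OO/XO/OX]+0*
p4 X@[XX/OO/XO/OX] terminal +0; root [XX/O./XO/..] d5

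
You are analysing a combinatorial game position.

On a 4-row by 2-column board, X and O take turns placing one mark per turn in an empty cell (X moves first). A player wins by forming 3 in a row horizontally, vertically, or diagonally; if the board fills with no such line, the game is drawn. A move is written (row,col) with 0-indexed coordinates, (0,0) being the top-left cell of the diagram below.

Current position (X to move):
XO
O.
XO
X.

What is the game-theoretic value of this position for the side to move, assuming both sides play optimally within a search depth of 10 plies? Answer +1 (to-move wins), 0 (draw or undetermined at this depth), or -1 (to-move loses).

value(XO/O./XO/X., X) = 0

p1 X@[XO/O./XO/X.]: (1,1)[XO/OX/XO/X.]+0* (3,1)[XO/O./XO/XX]-1
p2 O@[XO/OX/XO/X.]: (3,1)[XO/OX/XO/XO]+0*
p3 X@[XO/OX/XO/XO] terminal +0; root [XO/O./XO/X.] d10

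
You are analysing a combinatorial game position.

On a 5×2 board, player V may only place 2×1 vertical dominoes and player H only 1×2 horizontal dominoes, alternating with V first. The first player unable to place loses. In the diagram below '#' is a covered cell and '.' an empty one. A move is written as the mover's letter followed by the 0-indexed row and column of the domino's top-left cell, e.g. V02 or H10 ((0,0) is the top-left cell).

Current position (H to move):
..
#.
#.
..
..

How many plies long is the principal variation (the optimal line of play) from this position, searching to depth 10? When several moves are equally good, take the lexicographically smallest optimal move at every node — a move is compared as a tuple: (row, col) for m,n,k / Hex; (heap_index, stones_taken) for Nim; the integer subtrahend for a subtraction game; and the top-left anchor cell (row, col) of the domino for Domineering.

[../#./#./../..] H move#1: H00:-1/##/#./#./../.., H30:+1/../#./#./##/..*, H40:+1/../#./#./../##
[../#./#./##/..] V move#2: V01:-1/.#/##/#./##/..*, V11:-1/../##/##/##/..
[.#/##/#./##/..] H move#3: H40:+1/.#/##/#./##/##*
[.#/##/#./##/##] end (terminal -1, V#4); searched ../#./#./../.. to 10

PV length from [../#./#./../..]: 3 plies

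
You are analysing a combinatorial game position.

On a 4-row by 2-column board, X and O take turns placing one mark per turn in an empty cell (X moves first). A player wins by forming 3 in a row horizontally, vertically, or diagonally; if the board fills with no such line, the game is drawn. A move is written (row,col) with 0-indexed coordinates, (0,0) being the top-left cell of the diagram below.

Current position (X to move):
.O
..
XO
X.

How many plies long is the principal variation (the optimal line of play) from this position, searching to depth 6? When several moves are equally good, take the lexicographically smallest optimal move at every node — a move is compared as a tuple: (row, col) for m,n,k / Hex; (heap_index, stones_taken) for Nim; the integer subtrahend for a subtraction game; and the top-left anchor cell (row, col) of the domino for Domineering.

ply 1, X at .O/../XO/X. | (0,0)=-1→XO/../XO/X.; (1,0)=+1→.O/X./XO/X.*; (1,1)=+0→.O/.X/XO/X.; (3,1)=-1→.O/../XO/XX
ply 2: .O/X./XO/X. is terminal -1 (O); from .O/../XO/X. depth 6

PV length from [.O/../XO/X.]: 1 ply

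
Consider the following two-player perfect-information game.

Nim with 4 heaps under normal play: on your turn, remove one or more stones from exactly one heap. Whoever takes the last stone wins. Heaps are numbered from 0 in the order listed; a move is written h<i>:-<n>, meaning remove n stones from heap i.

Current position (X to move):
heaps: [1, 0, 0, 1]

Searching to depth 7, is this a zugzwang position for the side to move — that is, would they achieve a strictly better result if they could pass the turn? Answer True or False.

[(1,0,0,1)] X move#1: h0:-1:-1/(0,0,0,1)*, h3:-1:-1/(1,0,0,0)
[(0,0,0,1)] O move#2: h3:-1:+1/(0,0,0,0)*
[(0,0,0,0)] end (terminal -1, X#3); searched (1,0,0,1) to 7
suppose X passes — search the same position with O to move:
pass> [(1,0,0,1)] O move#1: h0:-1:-1/(0,0,0,1)*, h3:-1:-1/(1,0,0,0)
pass> [(0,0,0,1)] X move#2: h3:-1:+1/(0,0,0,0)*
pass> [(0,0,0,0)] end (terminal -1, O#3); searched (1,0,0,1) to 7
for X: play -1, pass +1

zugzwang((1,0,0,1), X) = True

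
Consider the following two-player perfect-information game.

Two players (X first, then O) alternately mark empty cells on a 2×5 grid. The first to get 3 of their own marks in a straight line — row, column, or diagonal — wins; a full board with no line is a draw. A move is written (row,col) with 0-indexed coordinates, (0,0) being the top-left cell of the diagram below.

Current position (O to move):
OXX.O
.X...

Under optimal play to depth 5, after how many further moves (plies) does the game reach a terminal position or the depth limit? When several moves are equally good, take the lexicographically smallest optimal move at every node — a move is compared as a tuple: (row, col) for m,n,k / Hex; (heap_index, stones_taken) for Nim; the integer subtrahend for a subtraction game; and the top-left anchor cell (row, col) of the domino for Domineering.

p1 O@[OXX.O/.X...]: (0,3)[OXXOO/.X...]-1* (1,0)[OXX.O/OX...]-1 (1,2)[OXX.O/.XO..]-1 (1,3)[OXX.O/.X.O.]-1 (1,4)[OXX.O/.X..O]-1
p2 X@[OXXOO/.X...]: (1,0)[OXXOO/XX...]+0 (1,2)[OXXOO/.XX..]+1* (1,3)[OXXOO/.X.X.]+0 (1,4)[OXXOO/.X..X]+0
p3 O@[OXXOO/.XX..]: (1,0)[OXXOO/OXX..]-1* (1,3)[OXXOO/.XXO.]-1 (1,4)[OXXOO/.XX.O]-1
p4 X@[OXXOO/OXX..]: (1,3)[OXXOO/OXXX.]+1* (1,4)[OXXOO/OXX.X]+0
p5 O@[OXXOO/OXXX.] terminal -1; root [OXX.O/.X...] d5

PV length from [OXX.O/.X...]: 4 plies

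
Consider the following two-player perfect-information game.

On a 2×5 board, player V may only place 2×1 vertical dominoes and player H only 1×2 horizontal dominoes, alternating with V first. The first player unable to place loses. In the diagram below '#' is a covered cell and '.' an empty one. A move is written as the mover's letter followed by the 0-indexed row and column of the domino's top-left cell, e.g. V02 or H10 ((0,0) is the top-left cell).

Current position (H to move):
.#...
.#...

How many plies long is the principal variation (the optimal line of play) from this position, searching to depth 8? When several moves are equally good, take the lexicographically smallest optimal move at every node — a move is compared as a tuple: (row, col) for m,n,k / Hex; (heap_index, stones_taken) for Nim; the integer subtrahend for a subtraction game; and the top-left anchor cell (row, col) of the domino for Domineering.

ply 1, H at .#.../.#... | H02=-1→.###./.#...*; H03=-1→.#.##/.#...; H12=-1→.#.../.###.; H13=-1→.#.../.#.##
ply 2, V at .###./.#... | V00=-1→####./##...; V04=+1→.####/.#..#*
ply 3, H at .####/.#..# | H12=-1→.####/.####*
ply 4, V at .####/.#### | V00=+1→#####/#####*
ply 5: #####/##### is terminal -1 (H); from .#.../.#... depth 8

PV length from [.#.../.#...]: 4 plies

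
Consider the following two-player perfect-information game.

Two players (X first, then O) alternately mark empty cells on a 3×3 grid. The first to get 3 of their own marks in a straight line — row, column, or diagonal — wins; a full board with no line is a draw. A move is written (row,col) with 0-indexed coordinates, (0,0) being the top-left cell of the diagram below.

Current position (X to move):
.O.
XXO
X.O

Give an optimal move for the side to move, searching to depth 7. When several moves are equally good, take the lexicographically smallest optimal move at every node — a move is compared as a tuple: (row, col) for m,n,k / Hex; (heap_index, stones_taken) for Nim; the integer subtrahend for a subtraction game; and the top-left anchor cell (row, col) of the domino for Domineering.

X's best at [.O./XXO/X.O]: (0,0)

p1 X@[.O./XXO/X.O]: (0,0)[XO./XXO/X.O]+1* (0,2)[.OX/XXO/X.O]+1 (2,1)[.O./XXO/XXO]-1
p2 O@[XO./XXO/X.O] terminal -1; root [.O./XXO/X.O] d7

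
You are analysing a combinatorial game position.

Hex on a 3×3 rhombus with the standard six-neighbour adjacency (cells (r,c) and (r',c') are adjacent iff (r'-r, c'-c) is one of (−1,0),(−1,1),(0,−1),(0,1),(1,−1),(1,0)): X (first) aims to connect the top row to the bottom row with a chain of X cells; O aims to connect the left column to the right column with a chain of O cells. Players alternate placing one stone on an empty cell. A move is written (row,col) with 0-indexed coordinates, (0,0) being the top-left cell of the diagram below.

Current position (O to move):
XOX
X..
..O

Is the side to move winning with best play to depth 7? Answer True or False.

O winning at [XOX/X../..O]: False

p1 O@[XOX/X../..O]: (1,1)[XOX/XO./..O]-1* (1,2)[XOX/X.O/..O]-1 (2,0)[XOX/X../O.O]-1 (2,1)[XOX/X../.OO]-1
p2 X@[XOX/XO./..O]: (1,2)[XOX/XOX/..O]+1* (2,0)[XOX/XO./X.O]+1 (2,1)[XOX/XO./.XO]+1
p3 O@[XOX/XOX/..O]: (2,0)[XOX/XOX/O.O]-1* (2,1)[XOX/XOX/.OO]-1
p4 X@[XOX/XOX/O.O]: (2,1)[XOX/XOX/OXO]+1*
p5 O@[XOX/XOX/OXO] terminal -1; root [XOX/X../..O] d7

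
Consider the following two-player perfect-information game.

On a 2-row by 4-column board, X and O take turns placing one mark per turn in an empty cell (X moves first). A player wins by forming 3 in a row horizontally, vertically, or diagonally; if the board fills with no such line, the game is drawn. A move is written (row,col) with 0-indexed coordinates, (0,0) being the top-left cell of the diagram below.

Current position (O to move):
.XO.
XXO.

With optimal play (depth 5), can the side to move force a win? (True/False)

ply 1, O at .XO./XXO. | (0,0)=+0→OXO./XXO.*; (0,3)=+0→.XOO/XXO.; (1,3)=+0→.XO./XXOO
ply 2, X at OXO./XXO. | (0,3)=+0→OXOX/XXO.*; (1,3)=+0→OXO./XXOX
ply 3, O at OXOX/XXO. | (1,3)=+0→OXOX/XXOO*
ply 4: OXOX/XXOO is terminal +0 (X); from .XO./XXO. depth 5

O winning at [.XO./XXO.]: False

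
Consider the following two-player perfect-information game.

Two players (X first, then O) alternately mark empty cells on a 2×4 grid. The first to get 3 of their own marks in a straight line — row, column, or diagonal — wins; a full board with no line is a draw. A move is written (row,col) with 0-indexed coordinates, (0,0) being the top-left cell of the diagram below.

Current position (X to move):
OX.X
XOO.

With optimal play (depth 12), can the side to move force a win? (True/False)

p1 X@[OX.X/XOO.]: (0,2)[OXXX/XOO.]+1* (1,3)[OX.X/XOOX]+0
p2 O@[OXXX/XOO.] terminal -1; root [OX.X/XOO.] d12

X winning at [OX.X/XOO.]: True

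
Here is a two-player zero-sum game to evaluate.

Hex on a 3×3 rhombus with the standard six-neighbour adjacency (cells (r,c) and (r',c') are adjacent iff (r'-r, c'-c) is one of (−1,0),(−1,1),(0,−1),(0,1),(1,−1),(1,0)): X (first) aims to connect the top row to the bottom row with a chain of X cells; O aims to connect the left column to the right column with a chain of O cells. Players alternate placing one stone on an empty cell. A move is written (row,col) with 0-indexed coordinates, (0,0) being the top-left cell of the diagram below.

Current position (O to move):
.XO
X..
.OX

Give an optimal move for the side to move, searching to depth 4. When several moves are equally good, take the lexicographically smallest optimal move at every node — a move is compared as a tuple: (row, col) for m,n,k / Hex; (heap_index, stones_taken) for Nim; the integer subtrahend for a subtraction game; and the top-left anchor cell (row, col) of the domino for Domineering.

ply 1, O at .XO/X../.OX | (0,0)=-1→OXO/X../.OX; (1,1)=-1→.XO/XO./.OX; (1,2)=-1→.XO/X.O/.OX; (2,0)=+1→.XO/X../OOX*
ply 2, X at .XO/X../OOX | (0,0)=-1→XXO/X../OOX*; (1,1)=-1→.XO/XX./OOX; (1,2)=-1→.XO/X.X/OOX
ply 3, O at XXO/X../OOX | (1,1)=+1→XXO/XO./OOX*; (1,2)=+1→XXO/X.O/OOX
ply 4: XXO/XO./OOX is terminal -1 (X); from .XO/X../.OX depth 4

O's best at [.XO/X../.OX]: (2,0)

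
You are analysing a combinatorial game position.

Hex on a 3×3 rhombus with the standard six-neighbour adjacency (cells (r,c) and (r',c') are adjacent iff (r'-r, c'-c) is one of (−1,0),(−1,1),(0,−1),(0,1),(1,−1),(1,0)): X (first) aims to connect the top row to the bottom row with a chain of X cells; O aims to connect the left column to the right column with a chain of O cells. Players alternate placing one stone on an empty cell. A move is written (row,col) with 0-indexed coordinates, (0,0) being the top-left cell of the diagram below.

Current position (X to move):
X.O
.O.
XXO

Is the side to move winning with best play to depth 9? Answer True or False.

X winning at [X.O/.O./XXO]: True

p1 X@[X.O/.O./XXO]: (0,1)[XXO/.O./XXO]-1 (1,0)[X.O/XO./XXO]+1* (1,2)[X.O/.OX/XXO]-1
p2 O@[X.O/XO./XXO] terminal -1; root [X.O/.O./XXO] d9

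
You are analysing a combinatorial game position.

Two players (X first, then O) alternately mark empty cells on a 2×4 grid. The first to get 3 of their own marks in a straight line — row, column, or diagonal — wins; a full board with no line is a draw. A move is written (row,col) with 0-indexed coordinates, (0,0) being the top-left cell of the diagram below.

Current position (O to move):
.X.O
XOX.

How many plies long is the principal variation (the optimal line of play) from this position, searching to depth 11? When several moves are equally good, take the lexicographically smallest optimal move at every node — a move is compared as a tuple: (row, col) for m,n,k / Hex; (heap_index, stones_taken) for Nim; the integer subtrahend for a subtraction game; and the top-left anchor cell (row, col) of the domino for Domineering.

ply 1, O at .X.O/XOX. | (0,0)=+0→OX.O/XOX.*; (0,2)=+0→.XOO/XOX.; (1,3)=+0→.X.O/XOXO
ply 2, X at OX.O/XOX. | (0,2)=+0→OXXO/XOX.*; (1,3)=+0→OX.O/XOXX
ply 3, O at OXXO/XOX. | (1,3)=+0→OXXO/XOXO*
ply 4: OXXO/XOXO is terminal +0 (X); from .X.O/XOX. depth 11

PV length from [.X.O/XOX.]: 3 plies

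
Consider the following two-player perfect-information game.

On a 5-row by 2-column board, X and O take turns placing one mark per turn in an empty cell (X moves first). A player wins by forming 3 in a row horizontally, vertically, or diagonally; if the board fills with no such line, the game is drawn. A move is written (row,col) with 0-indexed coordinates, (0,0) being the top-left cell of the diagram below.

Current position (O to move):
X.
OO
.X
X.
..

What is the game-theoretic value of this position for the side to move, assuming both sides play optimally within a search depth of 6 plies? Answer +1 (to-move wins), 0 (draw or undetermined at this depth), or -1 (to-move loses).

p1 O@[X./OO/.X/X./..]: (0,1)[XO/OO/.X/X./..]+0* (2,0)[X./OO/OX/X./..]+0 (3,1)[X./OO/.X/XO/..]+0 (4,0)[X./OO/.X/X./O.]+0 (4,1)[X./OO/.X/X./.O]+0
p2 X@[XO/OO/.X/X./..]: (2,0)[XO/OO/XX/X./..]+0* (3,1)[XO/OO/.X/XX/..]+0 (4,0)[XO/OO/.X/X./X.]+0 (4,1)[XO/OO/.X/X./.X]+0
p3 O@[XO/OO/XX/X./..]: (3,1)[XO/OO/XX/XO/..]-1 (4,0)[XO/OO/XX/X./O.]+0* (4,1)[XO/OO/XX/X./.O]-1
p4 X@[XO/OO/XX/X./O.]: (3,1)[XO/OO/XX/XX/O.]+0* (4,1)[XO/OO/XX/X./OX]+0
p5 O@[XO/OO/XX/XX/O.]: (4,1)[XO/OO/XX/XX/OO]+0*
p6 X@[XO/OO/XX/XX/OO] terminal +0; root [X./OO/.X/X./..] d6

value(X./OO/.X/X./.., O) = 0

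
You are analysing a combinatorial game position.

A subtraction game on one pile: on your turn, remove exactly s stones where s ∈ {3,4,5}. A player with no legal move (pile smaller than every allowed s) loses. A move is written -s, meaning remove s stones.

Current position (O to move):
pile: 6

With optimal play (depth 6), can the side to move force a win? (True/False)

p1 O@[6]: -3[3]-1 -4[2]+1* -5[1]+1
p2 X@[2] terminal -1; root [6] d6

O winning at [6]: True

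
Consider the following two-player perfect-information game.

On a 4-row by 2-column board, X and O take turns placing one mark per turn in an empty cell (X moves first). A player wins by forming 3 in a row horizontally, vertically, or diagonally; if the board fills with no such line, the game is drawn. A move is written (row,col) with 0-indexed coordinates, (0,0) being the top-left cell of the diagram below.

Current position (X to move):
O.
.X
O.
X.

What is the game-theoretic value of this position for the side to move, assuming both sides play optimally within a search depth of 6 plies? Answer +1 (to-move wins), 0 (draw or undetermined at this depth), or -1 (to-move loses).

ply 1, X at O./.X/O./X. | (0,1)=-1→OX/.X/O./X.; (1,0)=+0→O./XX/O./X.*; (2,1)=-1→O./.X/OX/X.; (3,1)=-1→O./.X/O./XX
ply 2, O at O./XX/O./X. | (0,1)=+0→OO/XX/O./X.*; (2,1)=+0→O./XX/OO/X.; (3,1)=+0→O./XX/O./XO
ply 3, X at OO/XX/O./X. | (2,1)=+0→OO/XX/OX/X.*; (3,1)=+0→OO/XX/O./XX
ply 4, O at OO/XX/OX/X. | (3,1)=+0→OO/XX/OX/XO*
ply 5: OO/XX/OX/XO is terminal +0 (X); from O./.X/O./X. depth 6

value(O./.X/O./X., X) = 0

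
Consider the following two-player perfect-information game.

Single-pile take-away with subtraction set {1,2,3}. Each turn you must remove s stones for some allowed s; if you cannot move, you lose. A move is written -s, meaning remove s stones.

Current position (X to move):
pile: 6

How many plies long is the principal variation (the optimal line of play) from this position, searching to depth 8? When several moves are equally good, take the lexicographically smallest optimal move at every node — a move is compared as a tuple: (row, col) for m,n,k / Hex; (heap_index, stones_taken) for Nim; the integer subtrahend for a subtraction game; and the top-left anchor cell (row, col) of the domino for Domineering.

ply 1, X at 6 | -1=-1→5; -2=+1→4*; -3=-1→3
ply 2, O at 4 | -1=-1→3*; -2=-1→2; -3=-1→1
ply 3, X at 3 | -1=-1→2; -2=-1→1; -3=+1→0*
ply 4: 0 is terminal -1 (O); from 6 depth 8

PV length from [6]: 3 plies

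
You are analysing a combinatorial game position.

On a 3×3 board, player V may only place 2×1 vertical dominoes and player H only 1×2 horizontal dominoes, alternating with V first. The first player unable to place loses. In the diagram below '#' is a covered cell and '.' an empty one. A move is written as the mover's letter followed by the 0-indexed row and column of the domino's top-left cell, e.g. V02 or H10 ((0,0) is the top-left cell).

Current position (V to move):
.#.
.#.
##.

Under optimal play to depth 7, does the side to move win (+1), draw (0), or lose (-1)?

value(.#./.#./##., V) = +1

ply 1, V at .#./.#./##. | V00=+1→##./##./##.*; V02=+1→.##/.##/##.; V12=+1→.#./.##/###
ply 2: ##./##./##. is terminal -1 (H); from .#./.#./##. depth 7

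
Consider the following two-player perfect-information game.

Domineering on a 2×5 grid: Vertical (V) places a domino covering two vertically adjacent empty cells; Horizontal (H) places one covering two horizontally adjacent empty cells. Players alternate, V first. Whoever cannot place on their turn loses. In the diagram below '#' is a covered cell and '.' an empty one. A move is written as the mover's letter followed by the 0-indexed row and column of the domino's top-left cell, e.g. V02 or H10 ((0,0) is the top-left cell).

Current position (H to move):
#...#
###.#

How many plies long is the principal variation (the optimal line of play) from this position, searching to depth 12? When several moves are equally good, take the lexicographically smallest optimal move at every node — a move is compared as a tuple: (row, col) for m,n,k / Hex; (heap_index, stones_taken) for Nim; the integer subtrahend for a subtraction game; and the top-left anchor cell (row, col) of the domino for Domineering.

PV length from [#...#/###.#]: 1 ply

ply 1, H at #...#/###.# | H01=-1→###.#/###.#; H02=+1→#.###/###.#*
ply 2: #.###/###.# is terminal -1 (V); from #...#/###.# depth 12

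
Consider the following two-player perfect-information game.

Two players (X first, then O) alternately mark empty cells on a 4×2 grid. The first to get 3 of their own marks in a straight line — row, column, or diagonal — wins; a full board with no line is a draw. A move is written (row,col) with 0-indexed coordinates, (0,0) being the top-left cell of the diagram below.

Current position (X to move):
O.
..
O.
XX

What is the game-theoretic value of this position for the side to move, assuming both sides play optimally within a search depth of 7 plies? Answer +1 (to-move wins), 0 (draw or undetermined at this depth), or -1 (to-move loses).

[O./../O./XX] X move#1: (0,1):-1/OX/../O./XX, (1,0):+0/O./X./O./XX*, (1,1):-1/O./.X/O./XX, (2,1):-1/O./../OX/XX
[O./X./O./XX] O move#2: (0,1):+0/OO/X./O./XX*, (1,1):+0/O./XO/O./XX, (2,1):+0/O./X./OO/XX
[OO/X./O./XX] X move#3: (1,1):+0/OO/XX/O./XX*, (2,1):+0/OO/X./OX/XX
[OO/XX/O./XX] O move#4: (2,1):+0/OO/XX/OO/XX*
[OO/XX/OO/XX] end (terminal +0, X#5); searched O./../O./XX to 7

value(O./../O./XX, X) = 0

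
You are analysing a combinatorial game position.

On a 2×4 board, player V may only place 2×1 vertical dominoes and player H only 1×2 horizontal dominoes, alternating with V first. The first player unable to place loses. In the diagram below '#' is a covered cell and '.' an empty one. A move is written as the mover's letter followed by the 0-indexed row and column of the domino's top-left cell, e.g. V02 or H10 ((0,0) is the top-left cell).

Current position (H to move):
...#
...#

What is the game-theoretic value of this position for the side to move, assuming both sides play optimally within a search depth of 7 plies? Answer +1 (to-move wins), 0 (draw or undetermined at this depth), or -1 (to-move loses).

p1 H@[...#/...#]: H00[##.#/...#]+1* H01[.###/...#]+1 H10[...#/##.#]+1 H11[...#/.###]+1
p2 V@[##.#/...#]: V02[####/..##]-1*
p3 H@[####/..##]: H10[####/####]+1*
p4 V@[####/####] terminal -1; root [...#/...#] d7

value(...#/...#, H) = +1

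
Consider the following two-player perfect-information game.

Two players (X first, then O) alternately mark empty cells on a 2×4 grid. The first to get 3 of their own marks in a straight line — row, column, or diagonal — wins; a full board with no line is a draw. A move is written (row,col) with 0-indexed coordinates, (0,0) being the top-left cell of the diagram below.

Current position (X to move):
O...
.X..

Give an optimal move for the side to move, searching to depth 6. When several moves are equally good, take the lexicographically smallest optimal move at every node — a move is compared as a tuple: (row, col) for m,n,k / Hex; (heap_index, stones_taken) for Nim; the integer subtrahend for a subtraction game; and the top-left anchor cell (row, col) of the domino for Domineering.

X's best at [O.../.X..]: (1,2)

ply 1, X at O.../.X.. | (0,1)=+0→OX../.X..; (0,2)=+0→O.X./.X..; (0,3)=+0→O..X/.X..; (1,0)=+0→O.../XX..; (1,2)=+1→O.../.XX.*; (1,3)=+0→O.../.X.X
ply 2, O at O.../.XX. | (0,1)=-1→OO../.XX.*; (0,2)=-1→O.O./.XX.; (0,3)=-1→O..O/.XX.; (1,0)=-1→O.../OXX.; (1,3)=-1→O.../.XXO
ply 3, X at OO../.XX. | (0,2)=+1→OOX./.XX.*; (0,3)=-1→OO.X/.XX.; (1,0)=+1→OO../XXX.; (1,3)=+1→OO../.XXX
ply 4, O at OOX./.XX. | (0,3)=-1→OOXO/.XX.*; (1,0)=-1→OOX./OXX.; (1,3)=-1→OOX./.XXO
ply 5, X at OOXO/.XX. | (1,0)=+1→OOXO/XXX.*; (1,3)=+1→OOXO/.XXX
ply 6: OOXO/XXX. is terminal -1 (O); from O.../.X.. depth 6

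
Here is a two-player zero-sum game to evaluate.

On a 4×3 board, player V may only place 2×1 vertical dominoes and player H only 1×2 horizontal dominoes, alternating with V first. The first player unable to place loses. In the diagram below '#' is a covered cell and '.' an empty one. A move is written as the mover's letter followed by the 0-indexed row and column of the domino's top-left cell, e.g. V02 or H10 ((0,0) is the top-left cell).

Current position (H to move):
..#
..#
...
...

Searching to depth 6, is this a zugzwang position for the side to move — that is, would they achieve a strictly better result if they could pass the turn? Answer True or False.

zugzwang(..#/..#/.../..., H) = False

p1 H@[..#/..#/.../...]: H00[###/..#/.../...]-1* H10[..#/###/.../...]-1 H20[..#/..#/##./...]-1 H21[..#/..#/.##/...]-1 H30[..#/..#/.../##.]-1 H31[..#/..#/.../.##]-1
p2 V@[###/..#/.../...]: V10[###/#.#/#../...]-1 V11[###/.##/.#./...]+1* V20[###/..#/#../#..]-1 V21[###/..#/.#./.#.]+1 V22[###/..#/..#/..#]-1
p3 H@[###/.##/.#./...]: H30[###/.##/.#./##.]-1* H31[###/.##/.#./.##]-1
p4 V@[###/.##/.#./##.]: V10[###/###/##./##.]+1* V22[###/.##/.##/###]+1
p5 H@[###/###/##./##.] terminal -1; root [..#/..#/.../...] d6
suppose H passes — search the same position with V to move:
pass> p1 V@[..#/..#/.../...]: V00[#.#/#.#/.../...]+1* V01[.##/.##/.../...]+1 V10[..#/#.#/#../...]-1 V11[..#/.##/.#./...]+1 V20[..#/..#/#../#..]+1 V21[..#/..#/.#./.#.]+1 V22[..#/..#/..#/..#]+1
pass> p2 H@[#.#/#.#/.../...]: H20[#.#/#.#/##./...]-1* H21[#.#/#.#/.##/...]-1 H30[#.#/#.#/.../##.]-1 H31[#.#/#.#/.../.##]-1
pass> p3 V@[#.#/#.#/##./...]: V01[###/###/##./...]-1 V22[#.#/#.#/###/..#]+1*
pass> p4 H@[#.#/#.#/###/..#]: H30[#.#/#.#/###/###]-1*
pass> p5 V@[#.#/#.#/###/###]: V01[###/###/###/###]+1*
pass> p6 H@[###/###/###/###] terminal -1; root [..#/..#/.../...] d6
for H: play -1, pass -1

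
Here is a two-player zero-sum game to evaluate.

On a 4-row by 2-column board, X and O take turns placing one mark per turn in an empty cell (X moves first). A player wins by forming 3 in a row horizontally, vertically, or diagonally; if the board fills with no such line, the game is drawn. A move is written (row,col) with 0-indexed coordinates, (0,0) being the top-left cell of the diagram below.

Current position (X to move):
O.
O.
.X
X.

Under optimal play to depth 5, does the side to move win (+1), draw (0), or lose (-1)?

p1 X@[O./O./.X/X.]: (0,1)[OX/O./.X/X.]-1 (1,1)[O./OX/.X/X.]-1 (2,0)[O./O./XX/X.]+0* (3,1)[O./O./.X/XX]-1
p2 O@[O./O./XX/X.]: (0,1)[OO/O./XX/X.]+0* (1,1)[O./OO/XX/X.]+0 (3,1)[O./O./XX/XO]+0
p3 X@[OO/O./XX/X.]: (1,1)[OO/OX/XX/X.]+0* (3,1)[OO/O./XX/XX]+0
p4 O@[OO/OX/XX/X.]: (3,1)[OO/OX/XX/XO]+0*
p5 X@[OO/OX/XX/XO] terminal +0; root [O./O./.X/X.] d5

value(O./O./.X/X., X) = 0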